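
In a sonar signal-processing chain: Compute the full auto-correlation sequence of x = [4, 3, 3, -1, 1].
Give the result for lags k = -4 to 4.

r_xx[k] = sum_m x[m]*x[m+k], indexed from 0, for k = -4 to 4:
  r_xx[-4] = x[4]*x[0] = 4
  r_xx[-3] = x[3]*x[0] + x[4]*x[1] = -1
  r_xx[-2] = x[2]*x[0] + x[3]*x[1] + x[4]*x[2] = 12
  r_xx[-1] = x[1]*x[0] + x[2]*x[1] + x[3]*x[2] + x[4]*x[3] = 17
  r_xx[0] = x[0]*x[0] + x[1]*x[1] + x[2]*x[2] + x[3]*x[3] + x[4]*x[4] = 36
  r_xx[1] = x[0]*x[1] + x[1]*x[2] + x[2]*x[3] + x[3]*x[4] = 17
  r_xx[2] = x[0]*x[2] + x[1]*x[3] + x[2]*x[4] = 12
  r_xx[3] = x[0]*x[3] + x[1]*x[4] = -1
  r_xx[4] = x[0]*x[4] = 4
r_xx = [4, -1, 12, 17, 36, 17, 12, -1, 4]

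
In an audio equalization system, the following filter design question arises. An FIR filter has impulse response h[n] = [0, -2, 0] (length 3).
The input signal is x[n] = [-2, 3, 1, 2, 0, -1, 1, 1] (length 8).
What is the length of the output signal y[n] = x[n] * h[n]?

For linear convolution, the output length is:
len(y) = len(x) + len(h) - 1 = 8 + 3 - 1 = 10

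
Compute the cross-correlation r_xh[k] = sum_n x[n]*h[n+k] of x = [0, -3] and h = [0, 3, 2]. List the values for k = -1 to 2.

Both sequences indexed from 0 and zero outside their support.
Lags with overlap: k = -1 to 2.
  r_xh[-1] = x[1]*h[0] = 0
  r_xh[0] = x[0]*h[0] + x[1]*h[1] = -9
  r_xh[1] = x[0]*h[1] + x[1]*h[2] = -6
  r_xh[2] = x[0]*h[2] = 0
r_xh = [0, -9, -6, 0] (for k = -1, ..., 2)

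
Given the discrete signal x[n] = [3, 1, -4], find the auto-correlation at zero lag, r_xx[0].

The auto-correlation at zero lag r_xx[0] equals the signal energy.
r_xx[0] = sum of x[n]^2 = 3^2 + 1^2 + (-4)^2
= 9 + 1 + 16 = 26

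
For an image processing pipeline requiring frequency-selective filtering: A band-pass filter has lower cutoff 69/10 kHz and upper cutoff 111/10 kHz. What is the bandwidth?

Bandwidth = f_high - f_low
= 111/10 kHz - 69/10 kHz = 21/5 kHz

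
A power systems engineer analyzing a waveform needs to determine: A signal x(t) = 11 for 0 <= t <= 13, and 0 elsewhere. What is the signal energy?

Energy = integral of |x(t)|^2 dt over the signal duration
= 11^2 * 13 = 121 * 13 = 1573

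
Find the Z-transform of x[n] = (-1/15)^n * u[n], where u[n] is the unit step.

The Z-transform of a^n * u[n] is z/(z-a) for |z| > |a|.
Here a = -1/15, so X(z) = z/(z - (-1/15)) = 15z/(15z + 1)
ROC: |z| > 1/15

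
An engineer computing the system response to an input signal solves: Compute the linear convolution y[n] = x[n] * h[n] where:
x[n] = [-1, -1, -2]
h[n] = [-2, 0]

y[n] = sum_k x[k]*h[n-k]. Output length = len(x) + len(h) - 1 = 3 + 2 - 1 = 4.
y[0] = -1*-2 = 2
y[1] = -1*-2 + -1*0 = 2
y[2] = -2*-2 + -1*0 = 4
y[3] = -2*0 = 0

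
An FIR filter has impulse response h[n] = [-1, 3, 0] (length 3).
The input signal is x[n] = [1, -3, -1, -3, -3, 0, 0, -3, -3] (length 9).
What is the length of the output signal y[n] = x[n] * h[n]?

For linear convolution, the output length is:
len(y) = len(x) + len(h) - 1 = 9 + 3 - 1 = 11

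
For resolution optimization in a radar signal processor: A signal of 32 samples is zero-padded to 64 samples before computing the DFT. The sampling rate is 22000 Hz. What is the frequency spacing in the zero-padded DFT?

Original DFT: N = 32, resolution = f_s/N = 22000/32 = 1375/2 Hz
Zero-padded DFT: N = 64, resolution = f_s/N = 22000/64 = 1375/4 Hz
Zero-padding interpolates the spectrum (finer frequency grid)
but does NOT improve the true spectral resolution (ability to resolve close frequencies).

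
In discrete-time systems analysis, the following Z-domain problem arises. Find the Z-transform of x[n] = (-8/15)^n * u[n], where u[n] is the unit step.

The Z-transform of a^n * u[n] is z/(z-a) for |z| > |a|.
Here a = -8/15, so X(z) = z/(z - (-8/15)) = 15z/(15z + 8)
ROC: |z| > 8/15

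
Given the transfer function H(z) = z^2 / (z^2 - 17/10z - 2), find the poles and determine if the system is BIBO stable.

Poles are roots of the denominator: z^2 - 17/10z - 2 = 0.
Quadratic formula: z = [-(-17/10) +/- sqrt((-17/10)^2 - 4*(-2))] / 2
Discriminant = 289/100 + 8 = 1089/100; sqrt = 33/10.
z = (17/10 +/- 33/10) / 2 => z = 5/2 or z = -4/5.
|p1| = 5/2, |p2| = 4/5.
For BIBO stability, all poles must lie inside the unit circle (|p| < 1).
System is UNSTABLE since at least one |p| >= 1.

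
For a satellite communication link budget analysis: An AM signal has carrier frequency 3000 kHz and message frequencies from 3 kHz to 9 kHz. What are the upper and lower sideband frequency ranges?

Upper sideband (USB) = fc + [fm_low, fm_high] = 3000 + [3, 9] = [3003, 3009] kHz
Lower sideband (LSB) = fc - [fm_high, fm_low] = 3000 - [9, 3] = [2991, 2997] kHz
Total occupied spectrum: 2991 kHz to 3009 kHz (plus carrier at 3000 kHz)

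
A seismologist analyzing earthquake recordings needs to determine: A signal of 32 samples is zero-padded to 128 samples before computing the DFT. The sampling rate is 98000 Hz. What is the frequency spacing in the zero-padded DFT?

Original DFT: N = 32, resolution = f_s/N = 98000/32 = 6125/2 Hz
Zero-padded DFT: N = 128, resolution = f_s/N = 98000/128 = 6125/8 Hz
Zero-padding interpolates the spectrum (finer frequency grid)
but does NOT improve the true spectral resolution (ability to resolve close frequencies).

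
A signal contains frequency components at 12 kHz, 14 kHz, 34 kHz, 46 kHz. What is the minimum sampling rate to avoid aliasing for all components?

The highest frequency component is f_max = 46 kHz.
Nyquist rate = 2 * f_max = 2 * 46 kHz = 92 kHz.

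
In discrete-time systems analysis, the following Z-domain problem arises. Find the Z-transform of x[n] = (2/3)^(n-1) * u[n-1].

Time-shifting property: if X(z) = Z{x[n]}, then Z{x[n-d]} = z^(-d) * X(z)
X(z) = z/(z - 2/3) for x[n] = (2/3)^n * u[n]
Z{x[n-1]} = z^(-1) * z/(z - 2/3) = 1/(z - 2/3)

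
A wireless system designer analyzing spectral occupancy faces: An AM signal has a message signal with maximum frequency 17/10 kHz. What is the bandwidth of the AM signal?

In AM (double-sideband), the bandwidth is twice the message frequency.
BW = 2 * f_m = 2 * 17/10 kHz = 17/5 kHz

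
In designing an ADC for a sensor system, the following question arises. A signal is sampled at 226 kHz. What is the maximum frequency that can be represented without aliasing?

The maximum frequency that can be represented without aliasing
is the Nyquist frequency: f_max = f_s / 2 = 226 kHz / 2 = 113 kHz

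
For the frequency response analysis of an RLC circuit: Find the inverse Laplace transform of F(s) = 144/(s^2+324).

Standard pair: w/(s^2+w^2) <-> sin(wt)*u(t)
Recognize w^2 = 324, so w = 18; numerator 144 = 8*18.
f(t) = 8*sin(18t)*u(t)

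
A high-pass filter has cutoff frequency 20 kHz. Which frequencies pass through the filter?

A high-pass filter passes all frequencies above the cutoff frequency 20 kHz and attenuates lower frequencies.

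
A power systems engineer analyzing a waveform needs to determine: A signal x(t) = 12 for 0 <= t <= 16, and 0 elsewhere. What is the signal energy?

Energy = integral of |x(t)|^2 dt over the signal duration
= 12^2 * 16 = 144 * 16 = 2304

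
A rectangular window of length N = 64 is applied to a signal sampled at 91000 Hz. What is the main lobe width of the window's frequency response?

For a rectangular window of length N,
the main lobe width in frequency is 2*f_s/N.
= 2*91000/64 = 11375/4 Hz
This determines the minimum frequency separation for resolving two sinusoids.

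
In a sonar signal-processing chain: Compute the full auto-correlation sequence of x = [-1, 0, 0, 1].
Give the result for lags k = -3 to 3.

r_xx[k] = sum_m x[m]*x[m+k], indexed from 0, for k = -3 to 3:
  r_xx[-3] = x[3]*x[0] = -1
  r_xx[-2] = x[2]*x[0] + x[3]*x[1] = 0
  r_xx[-1] = x[1]*x[0] + x[2]*x[1] + x[3]*x[2] = 0
  r_xx[0] = x[0]*x[0] + x[1]*x[1] + x[2]*x[2] + x[3]*x[3] = 2
  r_xx[1] = x[0]*x[1] + x[1]*x[2] + x[2]*x[3] = 0
  r_xx[2] = x[0]*x[2] + x[1]*x[3] = 0
  r_xx[3] = x[0]*x[3] = -1
r_xx = [-1, 0, 0, 2, 0, 0, -1]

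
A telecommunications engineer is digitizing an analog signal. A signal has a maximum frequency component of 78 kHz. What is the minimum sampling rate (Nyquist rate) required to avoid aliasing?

By the Nyquist-Shannon sampling theorem,
the minimum sampling rate (Nyquist rate) must be at least 2 * f_max.
Nyquist rate = 2 * 78 kHz = 156 kHz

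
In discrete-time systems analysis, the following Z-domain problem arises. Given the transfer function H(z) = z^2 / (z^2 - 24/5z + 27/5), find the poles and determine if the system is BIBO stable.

Poles are roots of the denominator: z^2 - 24/5z + 27/5 = 0.
Quadratic formula: z = [-(-24/5) +/- sqrt((-24/5)^2 - 4*(27/5))] / 2
Discriminant = 576/25 - 108/5 = 36/25; sqrt = 6/5.
z = (24/5 +/- 6/5) / 2 => z = 3 or z = 9/5.
|p1| = 3, |p2| = 9/5.
For BIBO stability, all poles must lie inside the unit circle (|p| < 1).
System is UNSTABLE since at least one |p| >= 1.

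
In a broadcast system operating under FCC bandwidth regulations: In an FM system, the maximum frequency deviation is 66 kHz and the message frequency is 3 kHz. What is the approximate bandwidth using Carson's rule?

Carson's rule: BW = 2*(delta_f + f_m)
= 2*(66 + 3) kHz = 138 kHz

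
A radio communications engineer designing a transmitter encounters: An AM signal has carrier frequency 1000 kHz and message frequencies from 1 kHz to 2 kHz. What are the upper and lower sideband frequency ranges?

Upper sideband (USB) = fc + [fm_low, fm_high] = 1000 + [1, 2] = [1001, 1002] kHz
Lower sideband (LSB) = fc - [fm_high, fm_low] = 1000 - [2, 1] = [998, 999] kHz
Total occupied spectrum: 998 kHz to 1002 kHz (plus carrier at 1000 kHz)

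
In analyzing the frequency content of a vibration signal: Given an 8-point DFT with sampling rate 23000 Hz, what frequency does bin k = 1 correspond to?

The frequency of DFT bin k is: f_k = k * f_s / N
f_1 = 1 * 23000 / 8 = 2875 Hz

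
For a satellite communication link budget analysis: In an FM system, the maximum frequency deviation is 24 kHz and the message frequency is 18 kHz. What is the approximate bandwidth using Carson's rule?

Carson's rule: BW = 2*(delta_f + f_m)
= 2*(24 + 18) kHz = 84 kHz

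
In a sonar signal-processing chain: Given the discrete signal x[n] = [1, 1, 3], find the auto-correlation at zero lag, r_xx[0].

The auto-correlation at zero lag r_xx[0] equals the signal energy.
r_xx[0] = sum of x[n]^2 = 1^2 + 1^2 + 3^2
= 1 + 1 + 9 = 11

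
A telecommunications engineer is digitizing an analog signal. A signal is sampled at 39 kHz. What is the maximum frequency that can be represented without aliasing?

The maximum frequency that can be represented without aliasing
is the Nyquist frequency: f_max = f_s / 2 = 39 kHz / 2 = 39/2 kHz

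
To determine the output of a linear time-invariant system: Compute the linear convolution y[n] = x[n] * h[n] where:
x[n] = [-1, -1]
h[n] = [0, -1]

y[n] = sum_k x[k]*h[n-k]. Output length = len(x) + len(h) - 1 = 2 + 2 - 1 = 3.
y[0] = -1*0 = 0
y[1] = -1*0 + -1*-1 = 1
y[2] = -1*-1 = 1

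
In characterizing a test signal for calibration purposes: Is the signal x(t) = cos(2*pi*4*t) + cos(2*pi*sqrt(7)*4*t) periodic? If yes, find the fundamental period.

f1 = 4 Hz, f2 = 4*sqrt(7) Hz
Ratio f2/f1 = sqrt(7), which is irrational.
Since the frequency ratio is irrational, no common period exists.
The signal is not periodic.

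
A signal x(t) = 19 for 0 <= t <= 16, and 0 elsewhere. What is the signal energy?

Energy = integral of |x(t)|^2 dt over the signal duration
= 19^2 * 16 = 361 * 16 = 5776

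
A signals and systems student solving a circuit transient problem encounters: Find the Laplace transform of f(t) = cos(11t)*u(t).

Standard pair: cos(wt)*u(t) <-> s/(s^2+w^2)
With w = 11: L{cos(11t)*u(t)} = s/(s^2+121)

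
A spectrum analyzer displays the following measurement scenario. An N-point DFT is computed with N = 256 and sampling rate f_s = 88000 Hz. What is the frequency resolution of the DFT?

DFT frequency resolution = f_s / N
= 88000 / 256 = 1375/4 Hz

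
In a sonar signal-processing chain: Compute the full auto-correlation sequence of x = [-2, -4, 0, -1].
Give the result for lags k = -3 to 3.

r_xx[k] = sum_m x[m]*x[m+k], indexed from 0, for k = -3 to 3:
  r_xx[-3] = x[3]*x[0] = 2
  r_xx[-2] = x[2]*x[0] + x[3]*x[1] = 4
  r_xx[-1] = x[1]*x[0] + x[2]*x[1] + x[3]*x[2] = 8
  r_xx[0] = x[0]*x[0] + x[1]*x[1] + x[2]*x[2] + x[3]*x[3] = 21
  r_xx[1] = x[0]*x[1] + x[1]*x[2] + x[2]*x[3] = 8
  r_xx[2] = x[0]*x[2] + x[1]*x[3] = 4
  r_xx[3] = x[0]*x[3] = 2
r_xx = [2, 4, 8, 21, 8, 4, 2]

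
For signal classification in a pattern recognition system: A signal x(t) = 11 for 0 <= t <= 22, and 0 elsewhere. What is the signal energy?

Energy = integral of |x(t)|^2 dt over the signal duration
= 11^2 * 22 = 121 * 22 = 2662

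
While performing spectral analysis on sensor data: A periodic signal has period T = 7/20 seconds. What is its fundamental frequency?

The fundamental frequency is the reciprocal of the period.
f = 1/T = 1/(7/20) = 20/7 Hz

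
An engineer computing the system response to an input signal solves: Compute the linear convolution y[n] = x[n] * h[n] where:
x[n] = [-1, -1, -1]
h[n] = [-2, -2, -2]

y[n] = sum_k x[k]*h[n-k]. Output length = len(x) + len(h) - 1 = 3 + 3 - 1 = 5.
y[0] = -1*-2 = 2
y[1] = -1*-2 + -1*-2 = 4
y[2] = -1*-2 + -1*-2 + -1*-2 = 6
y[3] = -1*-2 + -1*-2 = 4
y[4] = -1*-2 = 2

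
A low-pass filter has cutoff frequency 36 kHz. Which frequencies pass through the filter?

A low-pass filter passes all frequencies below the cutoff frequency 36 kHz and attenuates higher frequencies.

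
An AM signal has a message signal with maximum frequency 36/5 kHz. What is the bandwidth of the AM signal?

In AM (double-sideband), the bandwidth is twice the message frequency.
BW = 2 * f_m = 2 * 36/5 kHz = 72/5 kHz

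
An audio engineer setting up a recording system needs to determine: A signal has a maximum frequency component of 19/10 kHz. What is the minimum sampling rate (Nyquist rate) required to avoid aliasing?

By the Nyquist-Shannon sampling theorem,
the minimum sampling rate (Nyquist rate) must be at least 2 * f_max.
Nyquist rate = 2 * 19/10 kHz = 19/5 kHz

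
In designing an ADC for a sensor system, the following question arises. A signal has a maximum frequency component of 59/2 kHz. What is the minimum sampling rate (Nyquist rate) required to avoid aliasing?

By the Nyquist-Shannon sampling theorem,
the minimum sampling rate (Nyquist rate) must be at least 2 * f_max.
Nyquist rate = 2 * 59/2 kHz = 59 kHz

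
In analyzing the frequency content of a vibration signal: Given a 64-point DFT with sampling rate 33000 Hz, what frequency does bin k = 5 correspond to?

The frequency of DFT bin k is: f_k = k * f_s / N
f_5 = 5 * 33000 / 64 = 20625/8 Hz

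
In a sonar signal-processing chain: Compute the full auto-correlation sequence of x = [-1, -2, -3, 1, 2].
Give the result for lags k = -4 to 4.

r_xx[k] = sum_m x[m]*x[m+k], indexed from 0, for k = -4 to 4:
  r_xx[-4] = x[4]*x[0] = -2
  r_xx[-3] = x[3]*x[0] + x[4]*x[1] = -5
  r_xx[-2] = x[2]*x[0] + x[3]*x[1] + x[4]*x[2] = -5
  r_xx[-1] = x[1]*x[0] + x[2]*x[1] + x[3]*x[2] + x[4]*x[3] = 7
  r_xx[0] = x[0]*x[0] + x[1]*x[1] + x[2]*x[2] + x[3]*x[3] + x[4]*x[4] = 19
  r_xx[1] = x[0]*x[1] + x[1]*x[2] + x[2]*x[3] + x[3]*x[4] = 7
  r_xx[2] = x[0]*x[2] + x[1]*x[3] + x[2]*x[4] = -5
  r_xx[3] = x[0]*x[3] + x[1]*x[4] = -5
  r_xx[4] = x[0]*x[4] = -2
r_xx = [-2, -5, -5, 7, 19, 7, -5, -5, -2]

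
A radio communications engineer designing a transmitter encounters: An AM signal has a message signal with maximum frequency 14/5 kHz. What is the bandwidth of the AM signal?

In AM (double-sideband), the bandwidth is twice the message frequency.
BW = 2 * f_m = 2 * 14/5 kHz = 28/5 kHz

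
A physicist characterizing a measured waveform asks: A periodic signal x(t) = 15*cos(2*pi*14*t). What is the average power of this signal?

Average power of A*cos(wt) is A^2/2.
P = 15^2 / 2 = 225/2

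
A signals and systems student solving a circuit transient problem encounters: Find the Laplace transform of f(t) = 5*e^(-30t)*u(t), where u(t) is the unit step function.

Standard Laplace transform pair:
e^(-at)*u(t) <-> 1/(s+a)
With a = 30: L{5*e^(-30t)*u(t)} = 5/(s+30), ROC: Re(s) > -30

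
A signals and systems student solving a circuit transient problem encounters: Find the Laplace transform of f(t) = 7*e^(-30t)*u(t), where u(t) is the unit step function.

Standard Laplace transform pair:
e^(-at)*u(t) <-> 1/(s+a)
With a = 30: L{7*e^(-30t)*u(t)} = 7/(s+30), ROC: Re(s) > -30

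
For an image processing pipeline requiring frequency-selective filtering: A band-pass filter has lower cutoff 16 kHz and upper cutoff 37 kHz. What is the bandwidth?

Bandwidth = f_high - f_low
= 37 kHz - 16 kHz = 21 kHz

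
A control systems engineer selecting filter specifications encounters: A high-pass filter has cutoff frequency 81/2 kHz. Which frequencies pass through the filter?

A high-pass filter passes all frequencies above the cutoff frequency 81/2 kHz and attenuates lower frequencies.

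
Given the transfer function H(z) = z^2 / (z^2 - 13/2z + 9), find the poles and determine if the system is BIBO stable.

Poles are roots of the denominator: z^2 - 13/2z + 9 = 0.
Quadratic formula: z = [-(-13/2) +/- sqrt((-13/2)^2 - 4*(9))] / 2
Discriminant = 169/4 - 36 = 25/4; sqrt = 5/2.
z = (13/2 +/- 5/2) / 2 => z = 9/2 or z = 2.
|p1| = 9/2, |p2| = 2.
For BIBO stability, all poles must lie inside the unit circle (|p| < 1).
System is UNSTABLE since at least one |p| >= 1.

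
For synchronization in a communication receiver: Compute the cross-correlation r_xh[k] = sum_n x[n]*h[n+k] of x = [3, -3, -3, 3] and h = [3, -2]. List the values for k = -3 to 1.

Both sequences indexed from 0 and zero outside their support.
Lags with overlap: k = -3 to 1.
  r_xh[-3] = x[3]*h[0] = 9
  r_xh[-2] = x[2]*h[0] + x[3]*h[1] = -15
  r_xh[-1] = x[1]*h[0] + x[2]*h[1] = -3
  r_xh[0] = x[0]*h[0] + x[1]*h[1] = 15
  r_xh[1] = x[0]*h[1] = -6
r_xh = [9, -15, -3, 15, -6] (for k = -3, ..., 1)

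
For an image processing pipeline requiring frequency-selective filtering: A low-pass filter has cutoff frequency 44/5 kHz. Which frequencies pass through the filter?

A low-pass filter passes all frequencies below the cutoff frequency 44/5 kHz and attenuates higher frequencies.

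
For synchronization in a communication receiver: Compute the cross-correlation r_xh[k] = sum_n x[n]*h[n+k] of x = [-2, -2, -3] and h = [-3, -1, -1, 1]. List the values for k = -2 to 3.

Both sequences indexed from 0 and zero outside their support.
Lags with overlap: k = -2 to 3.
  r_xh[-2] = x[2]*h[0] = 9
  r_xh[-1] = x[1]*h[0] + x[2]*h[1] = 9
  r_xh[0] = x[0]*h[0] + x[1]*h[1] + x[2]*h[2] = 11
  r_xh[1] = x[0]*h[1] + x[1]*h[2] + x[2]*h[3] = 1
  r_xh[2] = x[0]*h[2] + x[1]*h[3] = 0
  r_xh[3] = x[0]*h[3] = -2
r_xh = [9, 9, 11, 1, 0, -2] (for k = -2, ..., 3)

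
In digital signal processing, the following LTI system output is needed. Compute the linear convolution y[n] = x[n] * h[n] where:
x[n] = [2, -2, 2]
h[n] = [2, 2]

y[n] = sum_k x[k]*h[n-k]. Output length = len(x) + len(h) - 1 = 3 + 2 - 1 = 4.
y[0] = 2*2 = 4
y[1] = -2*2 + 2*2 = 0
y[2] = 2*2 + -2*2 = 0
y[3] = 2*2 = 4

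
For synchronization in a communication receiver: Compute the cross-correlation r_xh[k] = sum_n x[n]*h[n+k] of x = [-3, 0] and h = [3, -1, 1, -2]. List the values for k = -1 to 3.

Both sequences indexed from 0 and zero outside their support.
Lags with overlap: k = -1 to 3.
  r_xh[-1] = x[1]*h[0] = 0
  r_xh[0] = x[0]*h[0] + x[1]*h[1] = -9
  r_xh[1] = x[0]*h[1] + x[1]*h[2] = 3
  r_xh[2] = x[0]*h[2] + x[1]*h[3] = -3
  r_xh[3] = x[0]*h[3] = 6
r_xh = [0, -9, 3, -3, 6] (for k = -1, ..., 3)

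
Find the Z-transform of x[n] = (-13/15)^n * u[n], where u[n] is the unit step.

The Z-transform of a^n * u[n] is z/(z-a) for |z| > |a|.
Here a = -13/15, so X(z) = z/(z - (-13/15)) = 15z/(15z + 13)
ROC: |z| > 13/15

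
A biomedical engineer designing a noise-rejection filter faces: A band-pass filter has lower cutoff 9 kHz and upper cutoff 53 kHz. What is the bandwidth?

Bandwidth = f_high - f_low
= 53 kHz - 9 kHz = 44 kHz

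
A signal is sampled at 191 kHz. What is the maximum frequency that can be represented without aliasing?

The maximum frequency that can be represented without aliasing
is the Nyquist frequency: f_max = f_s / 2 = 191 kHz / 2 = 191/2 kHz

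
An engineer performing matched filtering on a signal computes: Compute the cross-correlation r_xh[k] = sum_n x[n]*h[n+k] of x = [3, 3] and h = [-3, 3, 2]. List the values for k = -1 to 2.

Both sequences indexed from 0 and zero outside their support.
Lags with overlap: k = -1 to 2.
  r_xh[-1] = x[1]*h[0] = -9
  r_xh[0] = x[0]*h[0] + x[1]*h[1] = 0
  r_xh[1] = x[0]*h[1] + x[1]*h[2] = 15
  r_xh[2] = x[0]*h[2] = 6
r_xh = [-9, 0, 15, 6] (for k = -1, ..., 2)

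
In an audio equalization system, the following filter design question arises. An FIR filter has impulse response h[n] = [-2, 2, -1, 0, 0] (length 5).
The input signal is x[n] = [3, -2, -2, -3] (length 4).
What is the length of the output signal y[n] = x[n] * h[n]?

For linear convolution, the output length is:
len(y) = len(x) + len(h) - 1 = 4 + 5 - 1 = 8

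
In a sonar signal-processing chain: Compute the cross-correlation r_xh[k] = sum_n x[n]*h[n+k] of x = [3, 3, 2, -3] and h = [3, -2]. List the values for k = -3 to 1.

Both sequences indexed from 0 and zero outside their support.
Lags with overlap: k = -3 to 1.
  r_xh[-3] = x[3]*h[0] = -9
  r_xh[-2] = x[2]*h[0] + x[3]*h[1] = 12
  r_xh[-1] = x[1]*h[0] + x[2]*h[1] = 5
  r_xh[0] = x[0]*h[0] + x[1]*h[1] = 3
  r_xh[1] = x[0]*h[1] = -6
r_xh = [-9, 12, 5, 3, -6] (for k = -3, ..., 1)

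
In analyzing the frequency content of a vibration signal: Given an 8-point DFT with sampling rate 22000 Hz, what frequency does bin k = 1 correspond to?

The frequency of DFT bin k is: f_k = k * f_s / N
f_1 = 1 * 22000 / 8 = 2750 Hz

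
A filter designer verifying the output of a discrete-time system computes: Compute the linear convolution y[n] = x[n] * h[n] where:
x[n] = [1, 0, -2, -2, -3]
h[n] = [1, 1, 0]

y[n] = sum_k x[k]*h[n-k]. Output length = len(x) + len(h) - 1 = 5 + 3 - 1 = 7.
y[0] = 1*1 = 1
y[1] = 0*1 + 1*1 = 1
y[2] = -2*1 + 0*1 + 1*0 = -2
y[3] = -2*1 + -2*1 + 0*0 = -4
y[4] = -3*1 + -2*1 + -2*0 = -5
y[5] = -3*1 + -2*0 = -3
y[6] = -3*0 = 0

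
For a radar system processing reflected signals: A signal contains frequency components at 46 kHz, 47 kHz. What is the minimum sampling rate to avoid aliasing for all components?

The highest frequency component is f_max = 47 kHz.
Nyquist rate = 2 * f_max = 2 * 47 kHz = 94 kHz.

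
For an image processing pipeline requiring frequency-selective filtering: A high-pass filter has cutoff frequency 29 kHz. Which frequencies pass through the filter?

A high-pass filter passes all frequencies above the cutoff frequency 29 kHz and attenuates lower frequencies.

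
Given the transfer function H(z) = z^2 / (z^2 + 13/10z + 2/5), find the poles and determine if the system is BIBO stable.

Poles are roots of the denominator: z^2 + 13/10z + 2/5 = 0.
Quadratic formula: z = [-(13/10) +/- sqrt((13/10)^2 - 4*(2/5))] / 2
Discriminant = 169/100 - 8/5 = 9/100; sqrt = 3/10.
z = (-13/10 +/- 3/10) / 2 => z = -1/2 or z = -4/5.
|p1| = 1/2, |p2| = 4/5.
For BIBO stability, all poles must lie inside the unit circle (|p| < 1).
System is STABLE since both |p| < 1.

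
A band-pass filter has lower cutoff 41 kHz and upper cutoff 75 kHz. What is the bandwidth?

Bandwidth = f_high - f_low
= 75 kHz - 41 kHz = 34 kHz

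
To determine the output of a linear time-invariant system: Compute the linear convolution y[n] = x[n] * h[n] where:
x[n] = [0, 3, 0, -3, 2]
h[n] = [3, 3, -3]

y[n] = sum_k x[k]*h[n-k]. Output length = len(x) + len(h) - 1 = 5 + 3 - 1 = 7.
y[0] = 0*3 = 0
y[1] = 3*3 + 0*3 = 9
y[2] = 0*3 + 3*3 + 0*-3 = 9
y[3] = -3*3 + 0*3 + 3*-3 = -18
y[4] = 2*3 + -3*3 + 0*-3 = -3
y[5] = 2*3 + -3*-3 = 15
y[6] = 2*-3 = -6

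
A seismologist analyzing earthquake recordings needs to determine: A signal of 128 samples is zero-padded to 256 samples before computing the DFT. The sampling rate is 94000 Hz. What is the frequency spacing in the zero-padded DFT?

Original DFT: N = 128, resolution = f_s/N = 94000/128 = 5875/8 Hz
Zero-padded DFT: N = 256, resolution = f_s/N = 94000/256 = 5875/16 Hz
Zero-padding interpolates the spectrum (finer frequency grid)
but does NOT improve the true spectral resolution (ability to resolve close frequencies).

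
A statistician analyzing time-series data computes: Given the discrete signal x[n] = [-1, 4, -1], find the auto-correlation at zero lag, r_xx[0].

The auto-correlation at zero lag r_xx[0] equals the signal energy.
r_xx[0] = sum of x[n]^2 = (-1)^2 + 4^2 + (-1)^2
= 1 + 16 + 1 = 18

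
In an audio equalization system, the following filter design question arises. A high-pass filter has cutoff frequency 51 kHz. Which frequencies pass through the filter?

A high-pass filter passes all frequencies above the cutoff frequency 51 kHz and attenuates lower frequencies.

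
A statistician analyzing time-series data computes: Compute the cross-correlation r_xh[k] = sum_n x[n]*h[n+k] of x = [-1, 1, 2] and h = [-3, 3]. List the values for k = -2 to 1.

Both sequences indexed from 0 and zero outside their support.
Lags with overlap: k = -2 to 1.
  r_xh[-2] = x[2]*h[0] = -6
  r_xh[-1] = x[1]*h[0] + x[2]*h[1] = 3
  r_xh[0] = x[0]*h[0] + x[1]*h[1] = 6
  r_xh[1] = x[0]*h[1] = -3
r_xh = [-6, 3, 6, -3] (for k = -2, ..., 1)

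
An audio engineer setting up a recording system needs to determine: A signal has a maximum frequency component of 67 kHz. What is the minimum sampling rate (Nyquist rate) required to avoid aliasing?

By the Nyquist-Shannon sampling theorem,
the minimum sampling rate (Nyquist rate) must be at least 2 * f_max.
Nyquist rate = 2 * 67 kHz = 134 kHz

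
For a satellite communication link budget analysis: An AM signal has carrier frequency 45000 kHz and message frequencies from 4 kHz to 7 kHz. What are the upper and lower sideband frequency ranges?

Upper sideband (USB) = fc + [fm_low, fm_high] = 45000 + [4, 7] = [45004, 45007] kHz
Lower sideband (LSB) = fc - [fm_high, fm_low] = 45000 - [7, 4] = [44993, 44996] kHz
Total occupied spectrum: 44993 kHz to 45007 kHz (plus carrier at 45000 kHz)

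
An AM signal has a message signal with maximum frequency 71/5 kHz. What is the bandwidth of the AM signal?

In AM (double-sideband), the bandwidth is twice the message frequency.
BW = 2 * f_m = 2 * 71/5 kHz = 142/5 kHz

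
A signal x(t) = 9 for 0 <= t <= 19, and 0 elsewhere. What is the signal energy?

Energy = integral of |x(t)|^2 dt over the signal duration
= 9^2 * 19 = 81 * 19 = 1539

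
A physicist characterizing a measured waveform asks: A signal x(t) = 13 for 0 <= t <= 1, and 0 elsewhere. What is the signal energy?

Energy = integral of |x(t)|^2 dt over the signal duration
= 13^2 * 1 = 169 * 1 = 169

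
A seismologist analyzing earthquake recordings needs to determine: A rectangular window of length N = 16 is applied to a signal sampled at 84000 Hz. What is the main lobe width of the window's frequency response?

For a rectangular window of length N,
the main lobe width in frequency is 2*f_s/N.
= 2*84000/16 = 10500 Hz
This determines the minimum frequency separation for resolving two sinusoids.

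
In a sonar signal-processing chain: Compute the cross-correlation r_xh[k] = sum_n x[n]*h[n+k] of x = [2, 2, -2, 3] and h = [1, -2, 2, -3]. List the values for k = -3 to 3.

Both sequences indexed from 0 and zero outside their support.
Lags with overlap: k = -3 to 3.
  r_xh[-3] = x[3]*h[0] = 3
  r_xh[-2] = x[2]*h[0] + x[3]*h[1] = -8
  r_xh[-1] = x[1]*h[0] + x[2]*h[1] + x[3]*h[2] = 12
  r_xh[0] = x[0]*h[0] + x[1]*h[1] + x[2]*h[2] + x[3]*h[3] = -15
  r_xh[1] = x[0]*h[1] + x[1]*h[2] + x[2]*h[3] = 6
  r_xh[2] = x[0]*h[2] + x[1]*h[3] = -2
  r_xh[3] = x[0]*h[3] = -6
r_xh = [3, -8, 12, -15, 6, -2, -6] (for k = -3, ..., 3)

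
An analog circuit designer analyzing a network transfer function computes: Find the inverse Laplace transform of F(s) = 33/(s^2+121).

Standard pair: w/(s^2+w^2) <-> sin(wt)*u(t)
Recognize w^2 = 121, so w = 11; numerator 33 = 3*11.
f(t) = 3*sin(11t)*u(t)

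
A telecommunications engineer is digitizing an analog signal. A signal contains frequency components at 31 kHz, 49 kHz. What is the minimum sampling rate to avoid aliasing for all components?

The highest frequency component is f_max = 49 kHz.
Nyquist rate = 2 * f_max = 2 * 49 kHz = 98 kHz.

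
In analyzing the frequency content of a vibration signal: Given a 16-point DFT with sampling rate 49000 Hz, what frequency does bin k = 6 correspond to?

The frequency of DFT bin k is: f_k = k * f_s / N
f_6 = 6 * 49000 / 16 = 18375 Hz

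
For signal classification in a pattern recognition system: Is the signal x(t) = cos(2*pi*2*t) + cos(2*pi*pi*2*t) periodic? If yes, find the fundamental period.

f1 = 2 Hz, f2 = 2*pi Hz
Ratio f2/f1 = pi, which is irrational.
Since the frequency ratio is irrational, no common period exists.
The signal is not periodic.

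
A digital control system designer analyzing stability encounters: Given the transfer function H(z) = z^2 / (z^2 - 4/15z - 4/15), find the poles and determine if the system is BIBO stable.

Poles are roots of the denominator: z^2 - 4/15z - 4/15 = 0.
Quadratic formula: z = [-(-4/15) +/- sqrt((-4/15)^2 - 4*(-4/15))] / 2
Discriminant = 16/225 + 16/15 = 256/225; sqrt = 16/15.
z = (4/15 +/- 16/15) / 2 => z = 2/3 or z = -2/5.
|p1| = 2/5, |p2| = 2/3.
For BIBO stability, all poles must lie inside the unit circle (|p| < 1).
System is STABLE since both |p| < 1.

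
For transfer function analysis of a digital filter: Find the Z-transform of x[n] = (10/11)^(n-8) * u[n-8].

Time-shifting property: if X(z) = Z{x[n]}, then Z{x[n-d]} = z^(-d) * X(z)
X(z) = z/(z - 10/11) for x[n] = (10/11)^n * u[n]
Z{x[n-8]} = z^(-8) * z/(z - 10/11) = z^(-7)/(z - 10/11)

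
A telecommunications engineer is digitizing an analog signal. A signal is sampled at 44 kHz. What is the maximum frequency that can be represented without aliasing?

The maximum frequency that can be represented without aliasing
is the Nyquist frequency: f_max = f_s / 2 = 44 kHz / 2 = 22 kHz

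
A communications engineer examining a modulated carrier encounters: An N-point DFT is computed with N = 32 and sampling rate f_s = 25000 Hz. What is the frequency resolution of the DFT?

DFT frequency resolution = f_s / N
= 25000 / 32 = 3125/4 Hz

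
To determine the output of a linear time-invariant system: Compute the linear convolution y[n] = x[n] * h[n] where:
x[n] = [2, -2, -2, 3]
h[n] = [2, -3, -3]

y[n] = sum_k x[k]*h[n-k]. Output length = len(x) + len(h) - 1 = 4 + 3 - 1 = 6.
y[0] = 2*2 = 4
y[1] = -2*2 + 2*-3 = -10
y[2] = -2*2 + -2*-3 + 2*-3 = -4
y[3] = 3*2 + -2*-3 + -2*-3 = 18
y[4] = 3*-3 + -2*-3 = -3
y[5] = 3*-3 = -9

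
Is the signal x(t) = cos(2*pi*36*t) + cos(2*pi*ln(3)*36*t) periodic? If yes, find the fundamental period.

f1 = 36 Hz, f2 = 36*ln(3) Hz
Ratio f2/f1 = ln(3), which is irrational.
Since the frequency ratio is irrational, no common period exists.
The signal is not periodic.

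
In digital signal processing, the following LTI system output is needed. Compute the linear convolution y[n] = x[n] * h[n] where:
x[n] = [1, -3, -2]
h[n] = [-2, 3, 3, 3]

y[n] = sum_k x[k]*h[n-k]. Output length = len(x) + len(h) - 1 = 3 + 4 - 1 = 6.
y[0] = 1*-2 = -2
y[1] = -3*-2 + 1*3 = 9
y[2] = -2*-2 + -3*3 + 1*3 = -2
y[3] = -2*3 + -3*3 + 1*3 = -12
y[4] = -2*3 + -3*3 = -15
y[5] = -2*3 = -6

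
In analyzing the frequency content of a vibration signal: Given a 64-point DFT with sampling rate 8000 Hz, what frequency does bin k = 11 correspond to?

The frequency of DFT bin k is: f_k = k * f_s / N
f_11 = 11 * 8000 / 64 = 1375 Hz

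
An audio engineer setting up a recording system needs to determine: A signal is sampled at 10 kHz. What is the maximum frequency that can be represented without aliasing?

The maximum frequency that can be represented without aliasing
is the Nyquist frequency: f_max = f_s / 2 = 10 kHz / 2 = 5 kHz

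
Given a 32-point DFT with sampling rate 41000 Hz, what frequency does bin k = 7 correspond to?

The frequency of DFT bin k is: f_k = k * f_s / N
f_7 = 7 * 41000 / 32 = 35875/4 Hz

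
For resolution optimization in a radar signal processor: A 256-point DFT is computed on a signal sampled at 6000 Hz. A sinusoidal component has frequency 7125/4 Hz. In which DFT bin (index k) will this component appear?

DFT frequency resolution = f_s/N = 6000/256 = 375/16 Hz
Bin index k = f_signal / resolution = 7125/4 / 375/16 = 76
The signal frequency 7125/4 Hz falls in DFT bin k = 76.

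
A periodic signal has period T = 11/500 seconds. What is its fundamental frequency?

The fundamental frequency is the reciprocal of the period.
f = 1/T = 1/(11/500) = 500/11 Hz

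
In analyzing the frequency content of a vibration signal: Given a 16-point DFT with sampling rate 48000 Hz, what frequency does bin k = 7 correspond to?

The frequency of DFT bin k is: f_k = k * f_s / N
f_7 = 7 * 48000 / 16 = 21000 Hz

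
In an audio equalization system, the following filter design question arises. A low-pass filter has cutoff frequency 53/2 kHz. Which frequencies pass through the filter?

A low-pass filter passes all frequencies below the cutoff frequency 53/2 kHz and attenuates higher frequencies.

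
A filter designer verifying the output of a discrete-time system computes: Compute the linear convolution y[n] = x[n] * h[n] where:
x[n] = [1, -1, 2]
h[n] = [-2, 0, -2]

y[n] = sum_k x[k]*h[n-k]. Output length = len(x) + len(h) - 1 = 3 + 3 - 1 = 5.
y[0] = 1*-2 = -2
y[1] = -1*-2 + 1*0 = 2
y[2] = 2*-2 + -1*0 + 1*-2 = -6
y[3] = 2*0 + -1*-2 = 2
y[4] = 2*-2 = -4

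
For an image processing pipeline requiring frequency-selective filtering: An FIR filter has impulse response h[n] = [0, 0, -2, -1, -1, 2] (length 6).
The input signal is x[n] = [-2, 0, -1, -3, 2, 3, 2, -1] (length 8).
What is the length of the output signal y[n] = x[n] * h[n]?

For linear convolution, the output length is:
len(y) = len(x) + len(h) - 1 = 8 + 6 - 1 = 13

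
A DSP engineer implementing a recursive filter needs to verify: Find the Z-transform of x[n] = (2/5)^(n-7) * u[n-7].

Time-shifting property: if X(z) = Z{x[n]}, then Z{x[n-d]} = z^(-d) * X(z)
X(z) = z/(z - 2/5) for x[n] = (2/5)^n * u[n]
Z{x[n-7]} = z^(-7) * z/(z - 2/5) = z^(-6)/(z - 2/5)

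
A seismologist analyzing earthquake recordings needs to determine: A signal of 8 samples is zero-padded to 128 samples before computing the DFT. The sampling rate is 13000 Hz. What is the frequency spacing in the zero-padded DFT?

Original DFT: N = 8, resolution = f_s/N = 13000/8 = 1625 Hz
Zero-padded DFT: N = 128, resolution = f_s/N = 13000/128 = 1625/16 Hz
Zero-padding interpolates the spectrum (finer frequency grid)
but does NOT improve the true spectral resolution (ability to resolve close frequencies).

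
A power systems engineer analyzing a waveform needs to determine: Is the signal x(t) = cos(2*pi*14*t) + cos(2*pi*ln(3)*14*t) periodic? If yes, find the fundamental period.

f1 = 14 Hz, f2 = 14*ln(3) Hz
Ratio f2/f1 = ln(3), which is irrational.
Since the frequency ratio is irrational, no common period exists.
The signal is not periodic.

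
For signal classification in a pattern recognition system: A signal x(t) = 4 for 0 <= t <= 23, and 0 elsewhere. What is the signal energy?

Energy = integral of |x(t)|^2 dt over the signal duration
= 4^2 * 23 = 16 * 23 = 368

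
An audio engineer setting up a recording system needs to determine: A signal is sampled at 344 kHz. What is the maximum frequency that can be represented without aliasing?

The maximum frequency that can be represented without aliasing
is the Nyquist frequency: f_max = f_s / 2 = 344 kHz / 2 = 172 kHz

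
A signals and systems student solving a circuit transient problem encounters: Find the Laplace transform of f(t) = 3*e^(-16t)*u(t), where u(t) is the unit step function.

Standard Laplace transform pair:
e^(-at)*u(t) <-> 1/(s+a)
With a = 16: L{3*e^(-16t)*u(t)} = 3/(s+16), ROC: Re(s) > -16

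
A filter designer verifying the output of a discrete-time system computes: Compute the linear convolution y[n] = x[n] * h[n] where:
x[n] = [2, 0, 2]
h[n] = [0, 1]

y[n] = sum_k x[k]*h[n-k]. Output length = len(x) + len(h) - 1 = 3 + 2 - 1 = 4.
y[0] = 2*0 = 0
y[1] = 0*0 + 2*1 = 2
y[2] = 2*0 + 0*1 = 0
y[3] = 2*1 = 2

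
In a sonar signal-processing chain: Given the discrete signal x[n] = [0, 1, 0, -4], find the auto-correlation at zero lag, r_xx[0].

The auto-correlation at zero lag r_xx[0] equals the signal energy.
r_xx[0] = sum of x[n]^2 = 0^2 + 1^2 + 0^2 + (-4)^2
= 0 + 1 + 0 + 16 = 17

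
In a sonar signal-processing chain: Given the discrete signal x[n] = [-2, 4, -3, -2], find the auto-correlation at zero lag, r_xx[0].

The auto-correlation at zero lag r_xx[0] equals the signal energy.
r_xx[0] = sum of x[n]^2 = (-2)^2 + 4^2 + (-3)^2 + (-2)^2
= 4 + 16 + 9 + 4 = 33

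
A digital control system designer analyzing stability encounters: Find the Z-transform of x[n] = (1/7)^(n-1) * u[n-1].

Time-shifting property: if X(z) = Z{x[n]}, then Z{x[n-d]} = z^(-d) * X(z)
X(z) = z/(z - 1/7) for x[n] = (1/7)^n * u[n]
Z{x[n-1]} = z^(-1) * z/(z - 1/7) = 1/(z - 1/7)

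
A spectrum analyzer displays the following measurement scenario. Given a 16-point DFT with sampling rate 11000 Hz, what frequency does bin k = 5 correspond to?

The frequency of DFT bin k is: f_k = k * f_s / N
f_5 = 5 * 11000 / 16 = 6875/2 Hz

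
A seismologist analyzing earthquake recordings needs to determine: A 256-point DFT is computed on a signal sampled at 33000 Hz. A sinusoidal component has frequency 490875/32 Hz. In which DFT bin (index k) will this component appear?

DFT frequency resolution = f_s/N = 33000/256 = 4125/32 Hz
Bin index k = f_signal / resolution = 490875/32 / 4125/32 = 119
The signal frequency 490875/32 Hz falls in DFT bin k = 119.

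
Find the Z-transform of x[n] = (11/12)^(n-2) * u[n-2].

Time-shifting property: if X(z) = Z{x[n]}, then Z{x[n-d]} = z^(-d) * X(z)
X(z) = z/(z - 11/12) for x[n] = (11/12)^n * u[n]
Z{x[n-2]} = z^(-2) * z/(z - 11/12) = z^(-1)/(z - 11/12)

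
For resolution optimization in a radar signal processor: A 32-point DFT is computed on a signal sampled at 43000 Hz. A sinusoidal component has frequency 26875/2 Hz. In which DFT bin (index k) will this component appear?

DFT frequency resolution = f_s/N = 43000/32 = 5375/4 Hz
Bin index k = f_signal / resolution = 26875/2 / 5375/4 = 10
The signal frequency 26875/2 Hz falls in DFT bin k = 10.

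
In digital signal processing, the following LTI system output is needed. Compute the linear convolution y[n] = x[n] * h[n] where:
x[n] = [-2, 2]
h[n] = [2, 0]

y[n] = sum_k x[k]*h[n-k]. Output length = len(x) + len(h) - 1 = 2 + 2 - 1 = 3.
y[0] = -2*2 = -4
y[1] = 2*2 + -2*0 = 4
y[2] = 2*0 = 0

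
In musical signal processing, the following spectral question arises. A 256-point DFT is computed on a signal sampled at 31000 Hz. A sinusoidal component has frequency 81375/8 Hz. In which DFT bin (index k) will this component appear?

DFT frequency resolution = f_s/N = 31000/256 = 3875/32 Hz
Bin index k = f_signal / resolution = 81375/8 / 3875/32 = 84
The signal frequency 81375/8 Hz falls in DFT bin k = 84.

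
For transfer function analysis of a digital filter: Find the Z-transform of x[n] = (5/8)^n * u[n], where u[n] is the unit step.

The Z-transform of a^n * u[n] is z/(z-a) for |z| > |a|.
Here a = 5/8, so X(z) = z/(z - (5/8)) = 8z/(8z - 5)
ROC: |z| > 5/8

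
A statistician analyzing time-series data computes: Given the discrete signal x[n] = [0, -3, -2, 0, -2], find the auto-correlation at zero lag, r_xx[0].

The auto-correlation at zero lag r_xx[0] equals the signal energy.
r_xx[0] = sum of x[n]^2 = 0^2 + (-3)^2 + (-2)^2 + 0^2 + (-2)^2
= 0 + 9 + 4 + 0 + 4 = 17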